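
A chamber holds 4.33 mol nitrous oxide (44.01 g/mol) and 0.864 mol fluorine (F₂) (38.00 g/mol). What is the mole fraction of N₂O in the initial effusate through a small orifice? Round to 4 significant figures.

Effusion rate of each component ∝ n_i/√M_i (partial pressure × 1/√M).
Mole fraction of N₂O in the effusate = (n_N₂O/√M_N₂O) / (n_N₂O/√M_N₂O + n_F₂/√M_F₂)
= (4.33/√44.01) / (4.33/√44.01 + 0.864/√38.00) = 0.6527/(0.6527 + 0.1402) = 0.8232.

0.8232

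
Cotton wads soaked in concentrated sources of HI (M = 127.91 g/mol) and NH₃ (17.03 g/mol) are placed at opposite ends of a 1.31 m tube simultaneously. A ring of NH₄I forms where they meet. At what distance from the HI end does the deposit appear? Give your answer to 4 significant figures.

The fronts meet when d_HI + d_NH₃ = L with d_HI/d_NH₃ = √(M_NH₃/M_HI) (Graham's law). Here √(M_NH₃/M_HI) = √(17.03/127.91) = 0.3649.
With d_HI + d_NH₃ = 1.31 m, d_NH₃ = 1.31/(1 + 0.3649) = 0.9598 m.
d_HI = 1.31 − 0.9598 = 0.3502 m.

0.3502 m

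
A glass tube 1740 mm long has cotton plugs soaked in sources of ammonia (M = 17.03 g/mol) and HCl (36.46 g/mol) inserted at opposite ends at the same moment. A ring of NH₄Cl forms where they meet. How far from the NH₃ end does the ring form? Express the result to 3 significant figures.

In equal time, each gas travels a distance ∝ its rate ∝ 1/√M, so d_NH₃/d_HCl = √(M_HCl/M_NH₃) = √(36.46/17.03) = 1.463.
With d_NH₃ + d_HCl = 1740 mm, d_HCl = 1740/(1 + 1.463) = 706.4 mm.
d_NH₃ = 1740 − 706.4 = 1030 mm.

1030 mm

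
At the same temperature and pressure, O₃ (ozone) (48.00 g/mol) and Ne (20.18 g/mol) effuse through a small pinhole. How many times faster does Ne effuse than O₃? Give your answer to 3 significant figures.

1.54

By Graham's law, rate_Ne/rate_O₃ = √(M_O₃/M_Ne) = √(48.00/20.18) = √2.379 = 1.54.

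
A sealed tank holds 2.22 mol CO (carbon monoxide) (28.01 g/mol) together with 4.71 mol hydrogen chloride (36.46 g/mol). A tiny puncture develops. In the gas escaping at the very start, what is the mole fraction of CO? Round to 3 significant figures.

The effusion rate of species i is ∝ p_i/√M_i ∝ n_i/√M_i.
Mole fraction of CO in the effusate = (n_CO/√M_CO) / (n_CO/√M_CO + n_HCl/√M_HCl)
= (2.22/√28.01) / (2.22/√28.01 + 4.71/√36.46) = 0.4195/(0.4195 + 0.7800) = 0.350.

0.350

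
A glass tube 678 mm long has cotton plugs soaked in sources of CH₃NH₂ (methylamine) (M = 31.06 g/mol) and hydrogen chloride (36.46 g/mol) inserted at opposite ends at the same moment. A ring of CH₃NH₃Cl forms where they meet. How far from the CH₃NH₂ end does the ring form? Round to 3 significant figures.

353 mm

In equal time, each gas travels a distance ∝ its rate ∝ 1/√M, so d_CH₃NH₂/d_HCl = √(M_HCl/M_CH₃NH₂) = √(36.46/31.06) = 1.083.
With d_CH₃NH₂ + d_HCl = 678 mm, d_HCl = 678/(1 + 1.083) = 325.4 mm.
d_CH₃NH₂ = 678 − 325.4 = 353 mm.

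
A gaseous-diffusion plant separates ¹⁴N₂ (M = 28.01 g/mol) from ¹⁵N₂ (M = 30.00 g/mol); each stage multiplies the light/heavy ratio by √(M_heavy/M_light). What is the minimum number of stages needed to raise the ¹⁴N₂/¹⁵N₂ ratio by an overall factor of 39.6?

108

Per stage α = (30.00/28.01)^(1/2) = 1.07105^0.5, giving ln α = 0.03432.
Need α^N ≥ 39.6 ⇒ N ≥ ln(39.6) / ln α = 3.679 / 0.03432 = 107.20.
Minimum whole number of stages: N = 108.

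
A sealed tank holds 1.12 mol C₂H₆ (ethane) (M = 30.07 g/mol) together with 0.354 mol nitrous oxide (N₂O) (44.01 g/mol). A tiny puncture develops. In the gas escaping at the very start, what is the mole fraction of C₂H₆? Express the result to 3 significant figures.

0.793

Rate_i ∝ x_i/√M_i (Graham's law weighted by mole fraction), so the effusate composition follows n_i/√M_i.
So x_C₂H₆ in the escaping gas = (n_C₂H₆/√M_C₂H₆) / Σ(n_i/√M_i)
= (1.12/√30.07) / (1.12/√30.07 + 0.354/√44.01) = 0.2042/(0.2042 + 0.05336) = 0.793.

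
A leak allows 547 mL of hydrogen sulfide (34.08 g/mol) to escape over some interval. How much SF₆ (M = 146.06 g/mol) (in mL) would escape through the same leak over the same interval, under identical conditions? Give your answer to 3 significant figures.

Graham's law gives rate_SF₆/rate_H₂S = √(M_H₂S/M_SF₆) = √(34.08/146.06) = √0.2333 = 0.4830.
So the volume for SF₆ is 547 × 0.4830 = 264 mL.

264 mL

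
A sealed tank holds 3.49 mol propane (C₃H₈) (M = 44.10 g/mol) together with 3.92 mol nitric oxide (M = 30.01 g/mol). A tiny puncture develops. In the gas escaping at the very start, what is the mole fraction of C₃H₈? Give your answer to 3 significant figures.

0.423

The effusion rate of species i is ∝ p_i/√M_i ∝ n_i/√M_i.
x_C₃H₈(eff) = (n_C₃H₈/√M_C₃H₈) / (n_C₃H₈/√M_C₃H₈ + n_NO/√M_NO)
= (3.49/√44.10) / (3.49/√44.10 + 3.92/√30.01) = 0.5255/(0.5255 + 0.7156) = 0.423.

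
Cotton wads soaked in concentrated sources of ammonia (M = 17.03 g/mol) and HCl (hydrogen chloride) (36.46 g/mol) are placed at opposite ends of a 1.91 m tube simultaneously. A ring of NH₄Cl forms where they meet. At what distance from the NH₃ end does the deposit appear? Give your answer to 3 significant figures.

Distances travelled in equal time are proportional to diffusion rates, so d_NH₃/d_HCl = √(M_HCl/M_NH₃) = √(36.46/17.03) = 1.463.
With d_NH₃ + d_HCl = 1.91 m, d_HCl = 1.91/(1 + 1.463) = 0.7754 m.
d_NH₃ = 1.91 − 0.7754 = 1.13 m.

1.13 m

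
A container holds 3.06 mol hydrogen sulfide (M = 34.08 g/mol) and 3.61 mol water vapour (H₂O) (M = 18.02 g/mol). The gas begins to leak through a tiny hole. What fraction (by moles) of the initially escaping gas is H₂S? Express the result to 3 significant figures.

Effusion rate of each component ∝ n_i/√M_i (partial pressure × 1/√M).
So x_H₂S in the escaping gas = (n_H₂S/√M_H₂S) / Σ(n_i/√M_i)
= (3.06/√34.08) / (3.06/√34.08 + 3.61/√18.02) = 0.5242/(0.5242 + 0.8504) = 0.381.

0.381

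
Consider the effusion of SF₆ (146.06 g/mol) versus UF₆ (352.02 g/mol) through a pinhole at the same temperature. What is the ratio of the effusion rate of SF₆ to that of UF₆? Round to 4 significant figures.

Since effusion rate ∝ 1/√M, rate_SF₆/rate_UF₆ = √(M_UF₆/M_SF₆) = √(352.02/146.06) = √2.410 = 1.552.

1.552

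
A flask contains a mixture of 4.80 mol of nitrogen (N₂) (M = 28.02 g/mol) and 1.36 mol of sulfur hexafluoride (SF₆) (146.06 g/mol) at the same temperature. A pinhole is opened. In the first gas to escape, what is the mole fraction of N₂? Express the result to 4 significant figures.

Each component's effusion rate ∝ (its partial pressure)·(1/√M) ∝ n_i/√M_i.
So x_N₂ in the escaping gas = (n_N₂/√M_N₂) / Σ(n_i/√M_i)
= (4.80/√28.02) / (4.80/√28.02 + 1.36/√146.06) = 0.9068/(0.9068 + 0.1125) = 0.8896.

0.8896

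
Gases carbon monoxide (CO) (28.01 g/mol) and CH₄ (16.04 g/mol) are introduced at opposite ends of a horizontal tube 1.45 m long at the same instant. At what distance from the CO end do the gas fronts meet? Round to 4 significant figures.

Distances travelled in equal time are proportional to diffusion rates, so d_CO/d_CH₄ = √(M_CH₄/M_CO) = √(16.04/28.01) = 0.7567.
With d_CO + d_CH₄ = 1.45 m, d_CH₄ = 1.45/(1 + 0.7567) = 0.8254 m.
d_CO = 1.45 − 0.8254 = 0.6246 m.

0.6246 m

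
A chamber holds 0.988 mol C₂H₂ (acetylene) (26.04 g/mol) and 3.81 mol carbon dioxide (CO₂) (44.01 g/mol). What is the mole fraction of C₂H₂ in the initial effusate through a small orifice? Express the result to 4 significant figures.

Effusion rate of each component ∝ n_i/√M_i (partial pressure × 1/√M).
So x_C₂H₂ in the escaping gas = (n_C₂H₂/√M_C₂H₂) / Σ(n_i/√M_i)
= (0.988/√26.04) / (0.988/√26.04 + 3.81/√44.01) = 0.1936/(0.1936 + 0.5743) = 0.2521.

0.2521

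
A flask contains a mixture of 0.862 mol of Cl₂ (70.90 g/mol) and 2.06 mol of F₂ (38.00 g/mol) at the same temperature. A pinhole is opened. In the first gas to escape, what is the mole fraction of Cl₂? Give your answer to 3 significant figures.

Effusion rate of each component ∝ n_i/√M_i (partial pressure × 1/√M).
Mole fraction of Cl₂ in the effusate = (n_Cl₂/√M_Cl₂) / (n_Cl₂/√M_Cl₂ + n_F₂/√M_F₂)
= (0.862/√70.90) / (0.862/√70.90 + 2.06/√38.00) = 0.1024/(0.1024 + 0.3342) = 0.235.

0.235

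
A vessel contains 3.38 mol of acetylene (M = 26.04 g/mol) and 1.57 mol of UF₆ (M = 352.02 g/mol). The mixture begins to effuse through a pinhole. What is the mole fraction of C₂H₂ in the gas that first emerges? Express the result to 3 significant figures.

0.888

Each component's effusion rate ∝ (its partial pressure)·(1/√M) ∝ n_i/√M_i.
x_C₂H₂(eff) = (n_C₂H₂/√M_C₂H₂) / (n_C₂H₂/√M_C₂H₂ + n_UF₆/√M_UF₆)
= (3.38/√26.04) / (3.38/√26.04 + 1.57/√352.02) = 0.6624/(0.6624 + 0.08368) = 0.888.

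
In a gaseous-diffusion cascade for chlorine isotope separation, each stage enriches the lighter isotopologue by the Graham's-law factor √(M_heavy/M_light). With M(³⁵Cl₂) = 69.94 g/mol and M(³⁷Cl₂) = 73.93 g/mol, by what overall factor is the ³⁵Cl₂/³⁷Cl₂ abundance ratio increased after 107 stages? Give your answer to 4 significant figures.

19.46

Overall factor = α^107 with α = √(73.93/69.94), i.e. (73.93/69.94)^(107/2).
= 1.05705^(107/2) = 19.46.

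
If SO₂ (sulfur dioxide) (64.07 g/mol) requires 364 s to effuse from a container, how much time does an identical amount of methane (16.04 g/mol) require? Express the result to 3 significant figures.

From Graham's law, t_CH₄/t_SO₂ = √(M_CH₄/M_SO₂) = √(16.04/64.07) = √0.2504 = 0.5004.
So the time for CH₄ is 364 × 0.5004 = 182 s.

182 s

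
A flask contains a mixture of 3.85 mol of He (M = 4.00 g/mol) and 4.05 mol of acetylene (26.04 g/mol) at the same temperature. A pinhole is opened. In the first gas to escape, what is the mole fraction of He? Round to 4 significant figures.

Each component's effusion rate ∝ (its partial pressure)·(1/√M) ∝ n_i/√M_i.
Mole fraction of He in the effusate = (n_He/√M_He) / (n_He/√M_He + n_C₂H₂/√M_C₂H₂)
= (3.85/√4.00) / (3.85/√4.00 + 4.05/√26.04) = 1.925/(1.925 + 0.7937) = 0.7081.

0.7081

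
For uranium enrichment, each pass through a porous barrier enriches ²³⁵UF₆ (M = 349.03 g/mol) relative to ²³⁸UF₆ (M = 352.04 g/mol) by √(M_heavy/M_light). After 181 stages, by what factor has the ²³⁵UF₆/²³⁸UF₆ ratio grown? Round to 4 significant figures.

2.175

Each stage multiplies the ratio by α = √(352.04/349.03), so after 181 stages the overall factor is α^181 = (352.04/349.03)^(181/2).
= 1.00862^(181/2) = 2.175.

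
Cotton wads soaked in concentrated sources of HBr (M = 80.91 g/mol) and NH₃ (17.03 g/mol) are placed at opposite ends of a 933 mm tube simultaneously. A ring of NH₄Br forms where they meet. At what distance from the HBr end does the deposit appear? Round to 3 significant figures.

The fronts meet when d_HBr + d_NH₃ = L with d_HBr/d_NH₃ = √(M_NH₃/M_HBr) (Graham's law). Here √(M_NH₃/M_HBr) = √(17.03/80.91) = 0.4588.
With d_HBr + d_NH₃ = 933 mm, d_NH₃ = 933/(1 + 0.4588) = 639.6 mm.
d_HBr = 933 − 639.6 = 293 mm.

293 mm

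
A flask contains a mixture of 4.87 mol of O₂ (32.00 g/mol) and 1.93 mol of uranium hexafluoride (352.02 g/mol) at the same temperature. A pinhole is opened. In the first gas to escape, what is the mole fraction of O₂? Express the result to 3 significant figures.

0.893

Each component's effusion rate ∝ (its partial pressure)·(1/√M) ∝ n_i/√M_i.
Mole fraction of O₂ in the effusate = (n_O₂/√M_O₂) / (n_O₂/√M_O₂ + n_UF₆/√M_UF₆)
= (4.87/√32.00) / (4.87/√32.00 + 1.93/√352.02) = 0.8609/(0.8609 + 0.1029) = 0.893.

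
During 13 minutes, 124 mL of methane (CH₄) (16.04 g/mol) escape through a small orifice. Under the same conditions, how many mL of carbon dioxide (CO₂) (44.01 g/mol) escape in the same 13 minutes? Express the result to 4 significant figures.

Using Graham's law: rate_CO₂/rate_CH₄ = √(M_CH₄/M_CO₂) = √(16.04/44.01) = √0.3645 = 0.6037.
So the volume for CO₂ is 124 × 0.6037 = 74.86 mL.

74.86 mL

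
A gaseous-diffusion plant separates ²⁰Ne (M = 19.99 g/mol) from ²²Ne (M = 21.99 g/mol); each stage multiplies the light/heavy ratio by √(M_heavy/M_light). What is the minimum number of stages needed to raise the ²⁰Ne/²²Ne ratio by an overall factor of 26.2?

69

Per stage α = (21.99/19.99)^(1/2) = 1.10005^0.5, giving ln α = 0.04768.
Need α^N ≥ 26.2 ⇒ N ≥ ln(26.2) / ln α = 3.266 / 0.04768 = 68.50.
So at least 69 stages are needed.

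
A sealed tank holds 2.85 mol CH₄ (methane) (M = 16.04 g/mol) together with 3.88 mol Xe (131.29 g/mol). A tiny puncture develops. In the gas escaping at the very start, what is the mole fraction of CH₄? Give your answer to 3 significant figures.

0.678

Each component's effusion rate ∝ (its partial pressure)·(1/√M) ∝ n_i/√M_i.
x_CH₄(eff) = (n_CH₄/√M_CH₄) / (n_CH₄/√M_CH₄ + n_Xe/√M_Xe)
= (2.85/√16.04) / (2.85/√16.04 + 3.88/√131.29) = 0.7116/(0.7116 + 0.3386) = 0.678.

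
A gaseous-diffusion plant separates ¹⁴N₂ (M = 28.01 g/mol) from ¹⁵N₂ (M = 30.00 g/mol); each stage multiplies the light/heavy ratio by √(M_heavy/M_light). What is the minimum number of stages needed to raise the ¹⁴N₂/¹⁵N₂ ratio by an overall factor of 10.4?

Per stage α = (30.00/28.01)^(1/2) = 1.07105^0.5, giving ln α = 0.03432.
Need α^N ≥ 10.4 ⇒ N ≥ ln(10.4) / ln α = 2.342 / 0.03432 = 68.24.
Rounding up, N = 69 stages.

69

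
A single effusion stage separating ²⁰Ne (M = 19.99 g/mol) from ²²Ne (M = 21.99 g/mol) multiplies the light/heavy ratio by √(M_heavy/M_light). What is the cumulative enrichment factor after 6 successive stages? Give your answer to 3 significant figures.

1.33

Overall factor = α^6 with α = √(21.99/19.99), i.e. (21.99/19.99)^(6/2).
= 1.10005^3 = 1.33.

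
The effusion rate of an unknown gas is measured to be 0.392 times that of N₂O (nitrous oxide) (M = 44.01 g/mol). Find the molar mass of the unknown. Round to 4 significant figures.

286.4 g/mol

Using Graham's law: rate_X/rate_N₂O = √(M_N₂O/M_X).
0.392 = √(44.01/M_X)
M_X = 44.01 / 0.392² = 44.01 / 0.1537 = 286.4 g/mol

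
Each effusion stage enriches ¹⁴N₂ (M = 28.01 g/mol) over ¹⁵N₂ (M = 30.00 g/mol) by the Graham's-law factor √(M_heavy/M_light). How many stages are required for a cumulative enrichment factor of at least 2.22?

24

Per stage α = (30.00/28.01)^(1/2) = 1.07105^0.5, giving ln α = 0.03432.
Need α^N ≥ 2.22 ⇒ N ≥ ln(2.22) / ln α = 0.7975 / 0.03432 = 23.24.
Minimum whole number of stages: N = 24.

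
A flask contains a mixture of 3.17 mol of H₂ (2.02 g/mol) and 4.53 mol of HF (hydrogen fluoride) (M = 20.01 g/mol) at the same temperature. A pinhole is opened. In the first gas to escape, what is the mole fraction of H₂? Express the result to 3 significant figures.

Effusion rate of each component ∝ n_i/√M_i (partial pressure × 1/√M).
So x_H₂ in the escaping gas = (n_H₂/√M_H₂) / Σ(n_i/√M_i)
= (3.17/√2.02) / (3.17/√2.02 + 4.53/√20.01) = 2.230/(2.230 + 1.013) = 0.688.

0.688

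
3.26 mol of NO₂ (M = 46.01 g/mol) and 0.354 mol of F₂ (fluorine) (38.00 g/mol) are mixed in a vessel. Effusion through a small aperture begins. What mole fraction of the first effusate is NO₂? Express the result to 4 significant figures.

0.8933

The effusion rate of species i is ∝ p_i/√M_i ∝ n_i/√M_i.
So x_NO₂ in the escaping gas = (n_NO₂/√M_NO₂) / Σ(n_i/√M_i)
= (3.26/√46.01) / (3.26/√46.01 + 0.354/√38.00) = 0.4806/(0.4806 + 0.05743) = 0.8933.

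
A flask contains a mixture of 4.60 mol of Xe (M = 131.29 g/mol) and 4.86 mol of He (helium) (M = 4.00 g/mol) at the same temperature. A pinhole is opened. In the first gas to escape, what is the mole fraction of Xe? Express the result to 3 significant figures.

0.142

Effusion rate of each component ∝ n_i/√M_i (partial pressure × 1/√M).
Mole fraction of Xe in the effusate = (n_Xe/√M_Xe) / (n_Xe/√M_Xe + n_He/√M_He)
= (4.60/√131.29) / (4.60/√131.29 + 4.86/√4.00) = 0.4015/(0.4015 + 2.430) = 0.142.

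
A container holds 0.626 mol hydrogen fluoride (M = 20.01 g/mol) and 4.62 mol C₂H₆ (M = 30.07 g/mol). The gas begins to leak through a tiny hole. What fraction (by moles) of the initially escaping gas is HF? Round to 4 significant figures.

The effusion rate of species i is ∝ p_i/√M_i ∝ n_i/√M_i.
So x_HF in the escaping gas = (n_HF/√M_HF) / Σ(n_i/√M_i)
= (0.626/√20.01) / (0.626/√20.01 + 4.62/√30.07) = 0.1399/(0.1399 + 0.8425) = 0.1424.

0.1424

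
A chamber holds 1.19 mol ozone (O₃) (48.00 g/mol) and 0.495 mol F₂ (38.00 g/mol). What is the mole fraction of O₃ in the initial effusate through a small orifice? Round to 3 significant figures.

0.681

The effusion rate of species i is ∝ p_i/√M_i ∝ n_i/√M_i.
Mole fraction of O₃ in the effusate = (n_O₃/√M_O₃) / (n_O₃/√M_O₃ + n_F₂/√M_F₂)
= (1.19/√48.00) / (1.19/√48.00 + 0.495/√38.00) = 0.1718/(0.1718 + 0.08030) = 0.681.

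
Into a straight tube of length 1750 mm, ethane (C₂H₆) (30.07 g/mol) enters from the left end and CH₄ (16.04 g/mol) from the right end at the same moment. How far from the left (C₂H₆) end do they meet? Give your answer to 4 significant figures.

738.6 mm

Distances travelled in equal time are proportional to diffusion rates, so d_C₂H₆/d_CH₄ = √(M_CH₄/M_C₂H₆) = √(16.04/30.07) = 0.7304.
With d_C₂H₆ + d_CH₄ = 1750 mm, d_CH₄ = 1750/(1 + 0.7304) = 1011 mm.
d_C₂H₆ = 1750 − 1011 = 738.6 mm.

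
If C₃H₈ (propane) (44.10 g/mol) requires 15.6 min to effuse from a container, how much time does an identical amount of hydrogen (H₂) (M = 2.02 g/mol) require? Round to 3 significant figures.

3.34 min

Since effusion rate ∝ 1/√M, t_H₂/t_C₃H₈ = √(M_H₂/M_C₃H₈) = √(2.02/44.10) = √0.04580 = 0.2140.
So the time for H₂ is 15.6 × 0.2140 = 3.34 min.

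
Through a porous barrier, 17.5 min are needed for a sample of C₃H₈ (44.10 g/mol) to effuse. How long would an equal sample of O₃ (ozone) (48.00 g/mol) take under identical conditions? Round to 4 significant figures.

18.26 min

Using Graham's law: t_O₃/t_C₃H₈ = √(M_O₃/M_C₃H₈) = √(48.00/44.10) = √1.088 = 1.043.
So the time for O₃ is 17.5 × 1.043 = 18.26 min.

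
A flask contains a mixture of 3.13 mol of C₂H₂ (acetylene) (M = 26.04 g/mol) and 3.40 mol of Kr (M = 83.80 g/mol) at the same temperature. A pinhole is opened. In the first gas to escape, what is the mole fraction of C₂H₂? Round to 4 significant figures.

0.6228

Each component's effusion rate ∝ (its partial pressure)·(1/√M) ∝ n_i/√M_i.
So x_C₂H₂ in the escaping gas = (n_C₂H₂/√M_C₂H₂) / Σ(n_i/√M_i)
= (3.13/√26.04) / (3.13/√26.04 + 3.40/√83.80) = 0.6134/(0.6134 + 0.3714) = 0.6228.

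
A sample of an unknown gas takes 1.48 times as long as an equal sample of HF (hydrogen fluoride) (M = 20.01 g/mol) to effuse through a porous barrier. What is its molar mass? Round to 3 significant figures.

Using Graham's law: t_X/t_HF = √(M_X/M_HF).
1.48 = √(M_X/20.01)
M_X = 20.01 × 1.48² = 20.01 × 2.190 = 43.8 g/mol

43.8 g/mol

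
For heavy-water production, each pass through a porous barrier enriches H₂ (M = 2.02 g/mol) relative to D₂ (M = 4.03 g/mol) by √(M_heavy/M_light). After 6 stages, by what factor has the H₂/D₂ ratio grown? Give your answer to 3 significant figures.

Each stage multiplies the ratio by α = √(4.03/2.02), so after 6 stages the overall factor is α^6 = (4.03/2.02)^(6/2).
= 1.99505^3 = 7.94.

7.94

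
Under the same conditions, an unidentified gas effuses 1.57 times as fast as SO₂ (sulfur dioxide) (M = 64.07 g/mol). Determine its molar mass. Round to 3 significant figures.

26.0 g/mol

Since effusion rate ∝ 1/√M, rate_X/rate_SO₂ = √(M_SO₂/M_X).
1.57 = √(64.07/M_X)
M_X = 64.07 / 1.57² = 64.07 / 2.465 = 26.0 g/mol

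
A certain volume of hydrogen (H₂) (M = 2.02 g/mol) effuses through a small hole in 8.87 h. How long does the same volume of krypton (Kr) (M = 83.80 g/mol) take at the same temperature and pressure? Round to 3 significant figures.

57.1 h

Since effusion rate ∝ 1/√M, t_Kr/t_H₂ = √(M_Kr/M_H₂) = √(83.80/2.02) = √41.49 = 6.441.
So the time for Kr is 8.87 × 6.441 = 57.1 h.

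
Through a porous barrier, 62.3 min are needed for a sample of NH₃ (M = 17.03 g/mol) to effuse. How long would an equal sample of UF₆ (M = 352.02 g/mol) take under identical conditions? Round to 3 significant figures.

Since effusion rate ∝ 1/√M, t_UF₆/t_NH₃ = √(M_UF₆/M_NH₃) = √(352.02/17.03) = √20.67 = 4.546.
So the time for UF₆ is 62.3 × 4.546 = 283 min.

283 min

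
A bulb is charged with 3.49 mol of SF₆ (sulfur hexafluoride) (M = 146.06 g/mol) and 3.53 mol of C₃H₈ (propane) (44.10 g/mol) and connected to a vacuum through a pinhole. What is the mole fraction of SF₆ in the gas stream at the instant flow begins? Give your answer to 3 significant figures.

0.352

Rate_i ∝ x_i/√M_i (Graham's law weighted by mole fraction), so the effusate composition follows n_i/√M_i.
Mole fraction of SF₆ in the effusate = (n_SF₆/√M_SF₆) / (n_SF₆/√M_SF₆ + n_C₃H₈/√M_C₃H₈)
= (3.49/√146.06) / (3.49/√146.06 + 3.53/√44.10) = 0.2888/(0.2888 + 0.5316) = 0.352.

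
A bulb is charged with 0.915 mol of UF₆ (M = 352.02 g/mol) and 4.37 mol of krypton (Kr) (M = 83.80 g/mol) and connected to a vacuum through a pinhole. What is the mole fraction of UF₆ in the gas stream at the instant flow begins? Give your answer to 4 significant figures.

0.09269

Effusion rate of each component ∝ n_i/√M_i (partial pressure × 1/√M).
So x_UF₆ in the escaping gas = (n_UF₆/√M_UF₆) / Σ(n_i/√M_i)
= (0.915/√352.02) / (0.915/√352.02 + 4.37/√83.80) = 0.04877/(0.04877 + 0.4774) = 0.09269.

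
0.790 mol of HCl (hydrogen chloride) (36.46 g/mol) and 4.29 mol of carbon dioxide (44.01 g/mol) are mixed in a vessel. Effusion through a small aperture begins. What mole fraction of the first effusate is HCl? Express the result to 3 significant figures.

0.168

Rate_i ∝ x_i/√M_i (Graham's law weighted by mole fraction), so the effusate composition follows n_i/√M_i.
Mole fraction of HCl in the effusate = (n_HCl/√M_HCl) / (n_HCl/√M_HCl + n_CO₂/√M_CO₂)
= (0.790/√36.46) / (0.790/√36.46 + 4.29/√44.01) = 0.1308/(0.1308 + 0.6467) = 0.168.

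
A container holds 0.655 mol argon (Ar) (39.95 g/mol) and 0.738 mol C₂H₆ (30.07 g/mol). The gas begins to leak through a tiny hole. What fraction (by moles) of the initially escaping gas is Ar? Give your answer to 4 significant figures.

Effusion rate of each component ∝ n_i/√M_i (partial pressure × 1/√M).
So x_Ar in the escaping gas = (n_Ar/√M_Ar) / Σ(n_i/√M_i)
= (0.655/√39.95) / (0.655/√39.95 + 0.738/√30.07) = 0.1036/(0.1036 + 0.1346) = 0.4350.

0.4350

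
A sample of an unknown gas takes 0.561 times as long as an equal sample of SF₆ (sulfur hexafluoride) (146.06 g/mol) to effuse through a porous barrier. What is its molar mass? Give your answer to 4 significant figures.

By Graham's law, t_X/t_SF₆ = √(M_X/M_SF₆).
0.561 = √(M_X/146.06)
M_X = 146.06 × 0.561² = 146.06 × 0.3147 = 45.97 g/mol

45.97 g/mol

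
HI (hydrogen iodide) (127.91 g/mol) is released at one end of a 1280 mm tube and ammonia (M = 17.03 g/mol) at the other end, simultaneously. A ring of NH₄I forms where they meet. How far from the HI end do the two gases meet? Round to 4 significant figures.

In equal time, each gas travels a distance ∝ its rate ∝ 1/√M, so d_HI/d_NH₃ = √(M_NH₃/M_HI) = √(17.03/127.91) = 0.3649.
With d_HI + d_NH₃ = 1280 mm, d_NH₃ = 1280/(1 + 0.3649) = 937.8 mm.
d_HI = 1280 − 937.8 = 342.2 mm.

342.2 mm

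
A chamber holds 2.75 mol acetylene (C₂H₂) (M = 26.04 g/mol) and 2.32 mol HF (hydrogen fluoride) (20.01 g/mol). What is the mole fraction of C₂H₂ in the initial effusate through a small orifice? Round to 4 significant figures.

0.5096

Effusion rate of each component ∝ n_i/√M_i (partial pressure × 1/√M).
So x_C₂H₂ in the escaping gas = (n_C₂H₂/√M_C₂H₂) / Σ(n_i/√M_i)
= (2.75/√26.04) / (2.75/√26.04 + 2.32/√20.01) = 0.5389/(0.5389 + 0.5186) = 0.5096.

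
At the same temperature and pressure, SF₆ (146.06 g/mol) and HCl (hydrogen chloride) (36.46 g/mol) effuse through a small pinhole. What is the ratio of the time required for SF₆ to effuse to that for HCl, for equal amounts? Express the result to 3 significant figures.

2.00

From Graham's law, t_SF₆/t_HCl = √(M_SF₆/M_HCl) = √(146.06/36.46) = √4.006 = 2.00.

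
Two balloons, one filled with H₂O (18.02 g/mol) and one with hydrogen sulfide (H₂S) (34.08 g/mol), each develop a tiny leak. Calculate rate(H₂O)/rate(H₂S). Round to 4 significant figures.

From Graham's law, rate_H₂O/rate_H₂S = √(M_H₂S/M_H₂O) = √(34.08/18.02) = √1.891 = 1.375.

1.375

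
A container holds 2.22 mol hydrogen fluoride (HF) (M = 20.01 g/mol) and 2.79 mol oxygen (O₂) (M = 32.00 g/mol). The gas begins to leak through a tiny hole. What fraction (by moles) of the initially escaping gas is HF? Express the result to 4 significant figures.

Rate_i ∝ x_i/√M_i (Graham's law weighted by mole fraction), so the effusate composition follows n_i/√M_i.
Mole fraction of HF in the effusate = (n_HF/√M_HF) / (n_HF/√M_HF + n_O₂/√M_O₂)
= (2.22/√20.01) / (2.22/√20.01 + 2.79/√32.00) = 0.4963/(0.4963 + 0.4932) = 0.5016.

0.5016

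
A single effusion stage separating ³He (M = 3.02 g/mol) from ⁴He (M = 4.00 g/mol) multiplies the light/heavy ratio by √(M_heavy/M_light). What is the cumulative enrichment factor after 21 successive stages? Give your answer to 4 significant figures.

The single-stage factor is √(M_heavy/M_light), so 21 stages give [√(4.00/3.02)]^21 = (4.00/3.02)^(21/2).
= 1.32450^(21/2) = 19.12.

19.12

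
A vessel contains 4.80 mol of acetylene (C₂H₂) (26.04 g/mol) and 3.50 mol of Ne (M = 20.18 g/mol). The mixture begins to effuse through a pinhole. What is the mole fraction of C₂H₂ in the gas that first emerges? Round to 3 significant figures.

Each component's effusion rate ∝ (its partial pressure)·(1/√M) ∝ n_i/√M_i.
x_C₂H₂(eff) = (n_C₂H₂/√M_C₂H₂) / (n_C₂H₂/√M_C₂H₂ + n_Ne/√M_Ne)
= (4.80/√26.04) / (4.80/√26.04 + 3.50/√20.18) = 0.9406/(0.9406 + 0.7791) = 0.547.

0.547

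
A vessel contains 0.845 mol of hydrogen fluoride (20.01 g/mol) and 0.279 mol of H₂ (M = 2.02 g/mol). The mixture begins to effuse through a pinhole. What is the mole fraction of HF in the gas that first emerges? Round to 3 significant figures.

Each component's effusion rate ∝ (its partial pressure)·(1/√M) ∝ n_i/√M_i.
x_HF(eff) = (n_HF/√M_HF) / (n_HF/√M_HF + n_H₂/√M_H₂)
= (0.845/√20.01) / (0.845/√20.01 + 0.279/√2.02) = 0.1889/(0.1889 + 0.1963) = 0.490.

0.490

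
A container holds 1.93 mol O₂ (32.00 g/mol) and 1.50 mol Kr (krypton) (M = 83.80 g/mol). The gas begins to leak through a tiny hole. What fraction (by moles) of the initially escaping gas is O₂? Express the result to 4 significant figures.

Rate_i ∝ x_i/√M_i (Graham's law weighted by mole fraction), so the effusate composition follows n_i/√M_i.
So x_O₂ in the escaping gas = (n_O₂/√M_O₂) / Σ(n_i/√M_i)
= (1.93/√32.00) / (1.93/√32.00 + 1.50/√83.80) = 0.3412/(0.3412 + 0.1639) = 0.6756.

0.6756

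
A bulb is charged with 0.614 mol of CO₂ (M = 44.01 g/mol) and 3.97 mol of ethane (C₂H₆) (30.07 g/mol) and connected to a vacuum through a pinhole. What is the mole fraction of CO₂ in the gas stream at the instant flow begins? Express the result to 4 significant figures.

0.1133

The effusion rate of species i is ∝ p_i/√M_i ∝ n_i/√M_i.
x_CO₂(eff) = (n_CO₂/√M_CO₂) / (n_CO₂/√M_CO₂ + n_C₂H₆/√M_C₂H₆)
= (0.614/√44.01) / (0.614/√44.01 + 3.97/√30.07) = 0.09255/(0.09255 + 0.7240) = 0.1133.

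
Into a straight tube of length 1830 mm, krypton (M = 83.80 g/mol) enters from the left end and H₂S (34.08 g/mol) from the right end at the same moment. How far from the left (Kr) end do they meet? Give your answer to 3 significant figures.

713 mm

In equal time, each gas travels a distance ∝ its rate ∝ 1/√M, so d_Kr/d_H₂S = √(M_H₂S/M_Kr) = √(34.08/83.80) = 0.6377.
With d_Kr + d_H₂S = 1830 mm, d_H₂S = 1830/(1 + 0.6377) = 1117 mm.
d_Kr = 1830 − 1117 = 713 mm.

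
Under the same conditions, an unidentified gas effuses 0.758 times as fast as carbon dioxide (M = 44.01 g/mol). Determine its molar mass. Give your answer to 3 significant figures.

76.6 g/mol

Graham's law gives rate_X/rate_CO₂ = √(M_CO₂/M_X).
0.758 = √(44.01/M_X)
M_X = 44.01 / 0.758² = 44.01 / 0.5746 = 76.6 g/mol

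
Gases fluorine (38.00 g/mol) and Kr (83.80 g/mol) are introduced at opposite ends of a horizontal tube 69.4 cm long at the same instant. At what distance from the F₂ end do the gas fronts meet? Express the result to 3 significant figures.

Graham's law gives d_F₂/d_Kr = rate_F₂/rate_Kr = √(M_Kr/M_F₂) = √(83.80/38.00) = 1.485.
With d_F₂ + d_Kr = 69.4 cm, d_Kr = 69.4/(1 + 1.485) = 27.93 cm.
d_F₂ = 69.4 − 27.93 = 41.5 cm.

41.5 cm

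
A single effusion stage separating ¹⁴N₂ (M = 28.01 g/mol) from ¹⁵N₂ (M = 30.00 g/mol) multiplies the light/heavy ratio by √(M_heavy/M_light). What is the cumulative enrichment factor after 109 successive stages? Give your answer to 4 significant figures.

42.13

After 109 stages the ratio has grown by (√(30.00/28.01))^109 = (30.00/28.01)^(109/2).
= 1.07105^(109/2) = 42.13.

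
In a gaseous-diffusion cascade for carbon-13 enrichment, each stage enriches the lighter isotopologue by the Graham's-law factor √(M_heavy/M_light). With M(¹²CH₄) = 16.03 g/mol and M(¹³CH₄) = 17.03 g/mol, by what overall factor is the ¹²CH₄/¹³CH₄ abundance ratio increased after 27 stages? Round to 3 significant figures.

2.26

Each stage multiplies the ratio by α = √(17.03/16.03), so after 27 stages the overall factor is α^27 = (17.03/16.03)^(27/2).
= 1.06238^(27/2) = 2.26.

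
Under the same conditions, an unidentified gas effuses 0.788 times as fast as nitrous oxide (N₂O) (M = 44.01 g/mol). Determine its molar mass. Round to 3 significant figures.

By Graham's law, rate_X/rate_N₂O = √(M_N₂O/M_X).
0.788 = √(44.01/M_X)
M_X = 44.01 / 0.788² = 44.01 / 0.6209 = 70.9 g/mol

70.9 g/mol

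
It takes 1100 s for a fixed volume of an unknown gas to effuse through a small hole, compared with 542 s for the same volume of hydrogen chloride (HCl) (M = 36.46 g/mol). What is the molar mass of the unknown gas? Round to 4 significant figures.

By Graham's law, t_X/t_HCl = √(M_X/M_HCl).
1100/542 = 2.030 = √(M_X/36.46)
M_X = 36.46 × 2.030² = 36.46 × 4.119 = 150.2 g/mol

150.2 g/mol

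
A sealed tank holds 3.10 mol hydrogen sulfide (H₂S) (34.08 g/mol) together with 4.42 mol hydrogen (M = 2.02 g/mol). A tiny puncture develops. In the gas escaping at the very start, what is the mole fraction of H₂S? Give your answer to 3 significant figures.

0.146

The effusion rate of species i is ∝ p_i/√M_i ∝ n_i/√M_i.
So x_H₂S in the escaping gas = (n_H₂S/√M_H₂S) / Σ(n_i/√M_i)
= (3.10/√34.08) / (3.10/√34.08 + 4.42/√2.02) = 0.5310/(0.5310 + 3.110) = 0.146.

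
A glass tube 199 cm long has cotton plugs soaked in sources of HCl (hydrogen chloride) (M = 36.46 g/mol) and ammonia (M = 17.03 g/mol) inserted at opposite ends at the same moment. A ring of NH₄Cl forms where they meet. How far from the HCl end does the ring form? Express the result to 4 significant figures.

Graham's law gives d_HCl/d_NH₃ = rate_HCl/rate_NH₃ = √(M_NH₃/M_HCl) = √(17.03/36.46) = 0.6834.
With d_HCl + d_NH₃ = 199 cm, d_NH₃ = 199/(1 + 0.6834) = 118.2 cm.
d_HCl = 199 − 118.2 = 80.79 cm.

80.79 cm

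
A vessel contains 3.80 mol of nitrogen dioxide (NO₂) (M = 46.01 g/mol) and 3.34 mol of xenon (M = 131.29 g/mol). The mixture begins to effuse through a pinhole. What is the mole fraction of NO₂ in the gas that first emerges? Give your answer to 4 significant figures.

The effusion rate of species i is ∝ p_i/√M_i ∝ n_i/√M_i.
Mole fraction of NO₂ in the effusate = (n_NO₂/√M_NO₂) / (n_NO₂/√M_NO₂ + n_Xe/√M_Xe)
= (3.80/√46.01) / (3.80/√46.01 + 3.34/√131.29) = 0.5602/(0.5602 + 0.2915) = 0.6578.

0.6578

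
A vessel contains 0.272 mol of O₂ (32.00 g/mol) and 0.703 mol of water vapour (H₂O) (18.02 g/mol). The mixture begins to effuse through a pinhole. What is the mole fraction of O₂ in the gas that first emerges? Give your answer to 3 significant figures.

0.225

Effusion rate of each component ∝ n_i/√M_i (partial pressure × 1/√M).
x_O₂(eff) = (n_O₂/√M_O₂) / (n_O₂/√M_O₂ + n_H₂O/√M_H₂O)
= (0.272/√32.00) / (0.272/√32.00 + 0.703/√18.02) = 0.04808/(0.04808 + 0.1656) = 0.225.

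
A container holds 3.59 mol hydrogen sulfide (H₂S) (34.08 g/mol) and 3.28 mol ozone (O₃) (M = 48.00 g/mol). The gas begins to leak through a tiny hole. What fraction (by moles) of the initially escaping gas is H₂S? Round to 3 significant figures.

0.565

The effusion rate of species i is ∝ p_i/√M_i ∝ n_i/√M_i.
x_H₂S(eff) = (n_H₂S/√M_H₂S) / (n_H₂S/√M_H₂S + n_O₃/√M_O₃)
= (3.59/√34.08) / (3.59/√34.08 + 3.28/√48.00) = 0.6150/(0.6150 + 0.4734) = 0.565.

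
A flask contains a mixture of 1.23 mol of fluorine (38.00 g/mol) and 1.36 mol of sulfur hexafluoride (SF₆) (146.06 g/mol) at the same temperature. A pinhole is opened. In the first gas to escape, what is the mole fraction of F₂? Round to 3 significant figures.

Effusion rate of each component ∝ n_i/√M_i (partial pressure × 1/√M).
So x_F₂ in the escaping gas = (n_F₂/√M_F₂) / Σ(n_i/√M_i)
= (1.23/√38.00) / (1.23/√38.00 + 1.36/√146.06) = 0.1995/(0.1995 + 0.1125) = 0.639.

0.639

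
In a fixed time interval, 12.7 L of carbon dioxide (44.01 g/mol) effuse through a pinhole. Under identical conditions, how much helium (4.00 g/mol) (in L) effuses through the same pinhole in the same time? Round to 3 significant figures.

Since effusion rate ∝ 1/√M, rate_He/rate_CO₂ = √(M_CO₂/M_He) = √(44.01/4.00) = √11.00 = 3.317.
So the volume for He is 12.7 × 3.317 = 42.1 L.

42.1 L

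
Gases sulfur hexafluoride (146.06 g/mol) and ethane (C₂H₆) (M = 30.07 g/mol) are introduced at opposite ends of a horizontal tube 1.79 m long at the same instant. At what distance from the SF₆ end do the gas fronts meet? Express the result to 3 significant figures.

In equal time, each gas travels a distance ∝ its rate ∝ 1/√M, so d_SF₆/d_C₂H₆ = √(M_C₂H₆/M_SF₆) = √(30.07/146.06) = 0.4537.
With d_SF₆ + d_C₂H₆ = 1.79 m, d_C₂H₆ = 1.79/(1 + 0.4537) = 1.231 m.
d_SF₆ = 1.79 − 1.231 = 0.559 m.

0.559 m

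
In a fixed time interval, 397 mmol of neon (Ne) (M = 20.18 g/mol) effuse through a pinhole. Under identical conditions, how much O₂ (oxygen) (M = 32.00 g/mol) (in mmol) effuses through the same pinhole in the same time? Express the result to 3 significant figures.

From Graham's law, rate_O₂/rate_Ne = √(M_Ne/M_O₂) = √(20.18/32.00) = √0.6306 = 0.7941.
So the amount for O₂ is 397 × 0.7941 = 315 mmol.

315 mmol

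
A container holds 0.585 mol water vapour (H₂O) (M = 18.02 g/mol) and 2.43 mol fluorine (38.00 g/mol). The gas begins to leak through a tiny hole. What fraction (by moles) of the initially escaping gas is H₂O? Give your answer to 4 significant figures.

Effusion rate of each component ∝ n_i/√M_i (partial pressure × 1/√M).
x_H₂O(eff) = (n_H₂O/√M_H₂O) / (n_H₂O/√M_H₂O + n_F₂/√M_F₂)
= (0.585/√18.02) / (0.585/√18.02 + 2.43/√38.00) = 0.1378/(0.1378 + 0.3942) = 0.2590.

0.2590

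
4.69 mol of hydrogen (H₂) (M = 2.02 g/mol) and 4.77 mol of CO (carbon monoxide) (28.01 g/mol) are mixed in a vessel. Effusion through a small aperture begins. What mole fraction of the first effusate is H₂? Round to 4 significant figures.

0.7855

Each component's effusion rate ∝ (its partial pressure)·(1/√M) ∝ n_i/√M_i.
So x_H₂ in the escaping gas = (n_H₂/√M_H₂) / Σ(n_i/√M_i)
= (4.69/√2.02) / (4.69/√2.02 + 4.77/√28.01) = 3.300/(3.300 + 0.9013) = 0.7855.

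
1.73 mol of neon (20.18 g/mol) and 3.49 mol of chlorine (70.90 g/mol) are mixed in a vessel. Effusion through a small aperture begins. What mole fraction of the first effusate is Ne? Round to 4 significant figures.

Effusion rate of each component ∝ n_i/√M_i (partial pressure × 1/√M).
Mole fraction of Ne in the effusate = (n_Ne/√M_Ne) / (n_Ne/√M_Ne + n_Cl₂/√M_Cl₂)
= (1.73/√20.18) / (1.73/√20.18 + 3.49/√70.90) = 0.3851/(0.3851 + 0.4145) = 0.4816.

0.4816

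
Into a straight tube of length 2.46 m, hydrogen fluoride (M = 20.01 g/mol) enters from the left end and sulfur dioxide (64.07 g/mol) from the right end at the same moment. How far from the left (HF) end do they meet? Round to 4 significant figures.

1.578 m

Distances travelled in equal time are proportional to diffusion rates, so d_HF/d_SO₂ = √(M_SO₂/M_HF) = √(64.07/20.01) = 1.789.
With d_HF + d_SO₂ = 2.46 m, d_SO₂ = 2.46/(1 + 1.789) = 0.8819 m.
d_HF = 2.46 − 0.8819 = 1.578 m.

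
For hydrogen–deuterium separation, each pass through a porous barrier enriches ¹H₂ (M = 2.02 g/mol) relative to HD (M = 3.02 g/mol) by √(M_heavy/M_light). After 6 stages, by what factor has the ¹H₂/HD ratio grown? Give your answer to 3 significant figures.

3.34

The single-stage factor is √(M_heavy/M_light), so 6 stages give [√(3.02/2.02)]^6 = (3.02/2.02)^(6/2).
= 1.49505^3 = 3.34.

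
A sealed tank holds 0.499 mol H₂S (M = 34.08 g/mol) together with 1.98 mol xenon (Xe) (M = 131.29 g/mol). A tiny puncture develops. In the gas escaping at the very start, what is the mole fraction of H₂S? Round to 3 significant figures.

Rate_i ∝ x_i/√M_i (Graham's law weighted by mole fraction), so the effusate composition follows n_i/√M_i.
x_H₂S(eff) = (n_H₂S/√M_H₂S) / (n_H₂S/√M_H₂S + n_Xe/√M_Xe)
= (0.499/√34.08) / (0.499/√34.08 + 1.98/√131.29) = 0.08548/(0.08548 + 0.1728) = 0.331.

0.331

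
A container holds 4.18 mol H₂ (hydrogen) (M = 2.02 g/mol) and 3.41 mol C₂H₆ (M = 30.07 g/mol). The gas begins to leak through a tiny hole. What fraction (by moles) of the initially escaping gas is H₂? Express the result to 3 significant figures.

0.825

Each component's effusion rate ∝ (its partial pressure)·(1/√M) ∝ n_i/√M_i.
x_H₂(eff) = (n_H₂/√M_H₂) / (n_H₂/√M_H₂ + n_C₂H₆/√M_C₂H₆)
= (4.18/√2.02) / (4.18/√2.02 + 3.41/√30.07) = 2.941/(2.941 + 0.6219) = 0.825.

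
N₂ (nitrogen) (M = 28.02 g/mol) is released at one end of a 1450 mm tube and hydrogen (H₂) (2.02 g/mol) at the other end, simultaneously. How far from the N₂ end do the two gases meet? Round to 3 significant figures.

307 mm

Distances travelled in equal time are proportional to diffusion rates, so d_N₂/d_H₂ = √(M_H₂/M_N₂) = √(2.02/28.02) = 0.2685.
With d_N₂ + d_H₂ = 1450 mm, d_H₂ = 1450/(1 + 0.2685) = 1143 mm.
d_N₂ = 1450 − 1143 = 307 mm.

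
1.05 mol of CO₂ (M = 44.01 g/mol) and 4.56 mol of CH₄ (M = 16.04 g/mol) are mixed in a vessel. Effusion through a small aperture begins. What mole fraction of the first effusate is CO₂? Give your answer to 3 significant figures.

Each component's effusion rate ∝ (its partial pressure)·(1/√M) ∝ n_i/√M_i.
x_CO₂(eff) = (n_CO₂/√M_CO₂) / (n_CO₂/√M_CO₂ + n_CH₄/√M_CH₄)
= (1.05/√44.01) / (1.05/√44.01 + 4.56/√16.04) = 0.1583/(0.1583 + 1.139) = 0.122.

0.122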